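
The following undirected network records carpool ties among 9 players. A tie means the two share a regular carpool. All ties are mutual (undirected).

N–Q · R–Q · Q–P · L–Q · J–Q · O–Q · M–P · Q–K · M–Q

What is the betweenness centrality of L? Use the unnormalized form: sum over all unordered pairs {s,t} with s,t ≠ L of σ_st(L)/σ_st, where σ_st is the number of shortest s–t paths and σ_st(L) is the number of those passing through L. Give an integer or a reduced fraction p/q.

No shortest path between any pair of other nodes passes through L.
Summing the contributions gives betweenness(L) = 0.

0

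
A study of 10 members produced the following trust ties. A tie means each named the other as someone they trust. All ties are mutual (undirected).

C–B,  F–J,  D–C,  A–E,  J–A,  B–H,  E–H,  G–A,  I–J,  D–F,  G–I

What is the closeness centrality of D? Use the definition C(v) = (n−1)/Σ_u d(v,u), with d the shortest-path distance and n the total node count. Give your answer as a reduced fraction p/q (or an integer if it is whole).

9/23

Distances from D: A:3, B:2, C:1, E:4, F:1, G:4, H:3, I:3, J:2. Sum = 23.
n = 10, so closeness = 9/23.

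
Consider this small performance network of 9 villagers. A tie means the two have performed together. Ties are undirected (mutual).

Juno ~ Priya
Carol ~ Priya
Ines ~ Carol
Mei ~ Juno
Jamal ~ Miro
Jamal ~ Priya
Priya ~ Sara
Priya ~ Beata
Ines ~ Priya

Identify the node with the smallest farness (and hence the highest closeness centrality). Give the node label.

Farness (sum of distances to all others) for each node — Beata:17, Carol:16, Ines:16, Jamal:15, Juno:15, Mei:22, Miro:22, Priya:10, Sara:17.
The smallest farness is 10, for Priya, so Priya has the highest closeness.

Priya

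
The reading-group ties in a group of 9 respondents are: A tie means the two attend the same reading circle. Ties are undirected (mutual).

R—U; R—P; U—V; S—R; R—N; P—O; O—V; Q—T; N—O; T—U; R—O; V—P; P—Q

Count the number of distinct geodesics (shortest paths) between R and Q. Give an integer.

The shortest distance is 2, and the only length-2 path is R–P–Q. So there is exactly 1 shortest path.

1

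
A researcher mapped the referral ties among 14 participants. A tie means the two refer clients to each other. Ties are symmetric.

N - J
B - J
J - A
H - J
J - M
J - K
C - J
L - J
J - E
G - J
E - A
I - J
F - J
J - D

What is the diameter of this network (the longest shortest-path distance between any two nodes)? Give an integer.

Eccentricity of each node (its greatest distance to any other): A:2, B:2, C:2, D:2, E:2, F:2, G:2, H:2, I:2, J:1, K:2, L:2, M:2, N:2.
The maximum eccentricity is 2, realized for instance by the pair A–I via A – J – I. So the diameter is 2.

2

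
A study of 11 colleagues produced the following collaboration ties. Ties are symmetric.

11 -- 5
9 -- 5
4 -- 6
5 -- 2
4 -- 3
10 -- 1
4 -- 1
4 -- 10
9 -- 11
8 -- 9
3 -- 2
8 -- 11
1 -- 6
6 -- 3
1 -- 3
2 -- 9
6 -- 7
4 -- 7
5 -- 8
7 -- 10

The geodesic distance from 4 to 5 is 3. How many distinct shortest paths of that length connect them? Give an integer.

1

The shortest distance is 3, and the only length-3 path is 4–3–2–5. So there is exactly 1 shortest path.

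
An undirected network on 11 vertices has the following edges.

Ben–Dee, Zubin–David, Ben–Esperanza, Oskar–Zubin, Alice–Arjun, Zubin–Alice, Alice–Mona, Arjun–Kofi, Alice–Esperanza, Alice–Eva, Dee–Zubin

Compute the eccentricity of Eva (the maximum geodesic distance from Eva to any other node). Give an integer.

3

Distances from Eva: Alice:1, Arjun:2, Ben:3, David:3, Dee:3, Esperanza:2, Kofi:3, Mona:2, Oskar:3, Zubin:2.
The largest is 3 (to David, Dee, Oskar, Ben, and Kofi), so the eccentricity of Eva is 3.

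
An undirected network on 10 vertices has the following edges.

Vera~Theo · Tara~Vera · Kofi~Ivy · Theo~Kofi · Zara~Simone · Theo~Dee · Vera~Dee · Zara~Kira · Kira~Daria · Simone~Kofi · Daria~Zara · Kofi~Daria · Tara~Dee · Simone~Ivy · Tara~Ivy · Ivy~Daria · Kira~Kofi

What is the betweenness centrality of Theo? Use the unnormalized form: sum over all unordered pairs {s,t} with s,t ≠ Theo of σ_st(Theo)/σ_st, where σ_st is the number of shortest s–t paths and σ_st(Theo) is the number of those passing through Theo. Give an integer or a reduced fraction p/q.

Pairs whose geodesics pass through Theo — Simone–Dee: 1/2; Simone–Vera: 1/2; Zara–Dee: 3/5; Zara–Vera: 3/5; Kofi–Dee: 1; Kofi–Vera: 1; Daria–Dee: 1/2; Daria–Vera: 1/2; Kira–Dee: 1; Kira–Vera: 1.
All other pairs contribute 0.
Summing the contributions gives betweenness(Theo) = 36/5.

36/5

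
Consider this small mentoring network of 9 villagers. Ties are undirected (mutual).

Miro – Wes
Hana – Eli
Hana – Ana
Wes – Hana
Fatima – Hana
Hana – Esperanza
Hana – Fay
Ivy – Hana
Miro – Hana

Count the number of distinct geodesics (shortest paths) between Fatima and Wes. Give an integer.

1

The shortest distance is 2, and the only length-2 path is Fatima–Hana–Wes. So there is exactly 1 shortest path.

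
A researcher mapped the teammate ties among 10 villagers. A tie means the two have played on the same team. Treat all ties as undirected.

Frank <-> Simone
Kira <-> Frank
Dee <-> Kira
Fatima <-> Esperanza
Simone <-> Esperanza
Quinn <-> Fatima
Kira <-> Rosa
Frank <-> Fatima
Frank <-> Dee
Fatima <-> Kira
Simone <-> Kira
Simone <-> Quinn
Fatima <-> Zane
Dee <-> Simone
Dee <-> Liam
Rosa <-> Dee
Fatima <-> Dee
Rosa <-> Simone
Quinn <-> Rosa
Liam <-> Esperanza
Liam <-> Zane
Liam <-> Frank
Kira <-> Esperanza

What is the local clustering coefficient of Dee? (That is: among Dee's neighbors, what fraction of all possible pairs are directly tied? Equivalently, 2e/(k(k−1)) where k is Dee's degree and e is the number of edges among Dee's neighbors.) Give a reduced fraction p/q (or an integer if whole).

Dee's neighbors: Fatima, Frank, Kira, Liam, Rosa, and Simone (k = 6).
Possible neighbor pairs: C(6,2) = 15. Edges among them: Fatima–Frank, Fatima–Kira, Frank–Kira, Frank–Liam, Frank–Simone, Kira–Rosa, Kira–Simone, Rosa–Simone → e = 8.
Clustering(Dee) = 8/15.

8/15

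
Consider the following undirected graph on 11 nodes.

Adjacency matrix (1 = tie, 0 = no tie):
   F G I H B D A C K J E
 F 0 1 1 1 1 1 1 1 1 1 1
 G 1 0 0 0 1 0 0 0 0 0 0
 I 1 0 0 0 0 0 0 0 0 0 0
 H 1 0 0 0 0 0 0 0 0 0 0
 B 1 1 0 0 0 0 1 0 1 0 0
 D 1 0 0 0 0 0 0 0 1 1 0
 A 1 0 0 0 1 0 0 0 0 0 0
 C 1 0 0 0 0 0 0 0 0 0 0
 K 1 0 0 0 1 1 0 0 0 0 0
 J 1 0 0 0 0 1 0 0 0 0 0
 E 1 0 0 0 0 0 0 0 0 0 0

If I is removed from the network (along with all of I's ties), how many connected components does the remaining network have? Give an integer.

1

I's neighbors (F) remain reachable from one another through other ties, so the rest of the network stays in one piece.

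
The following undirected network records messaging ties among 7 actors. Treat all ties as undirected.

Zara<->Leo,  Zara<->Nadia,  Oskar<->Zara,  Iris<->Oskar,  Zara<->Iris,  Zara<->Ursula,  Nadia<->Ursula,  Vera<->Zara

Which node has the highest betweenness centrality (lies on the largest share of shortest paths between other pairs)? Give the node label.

Unnormalized betweenness of each node: Iris:0, Leo:0, Nadia:0, Oskar:0, Ursula:0, Vera:0, Zara:13.
Zara has the largest value, 13, making it the main broker — the node through which the most shortest paths run.

Zara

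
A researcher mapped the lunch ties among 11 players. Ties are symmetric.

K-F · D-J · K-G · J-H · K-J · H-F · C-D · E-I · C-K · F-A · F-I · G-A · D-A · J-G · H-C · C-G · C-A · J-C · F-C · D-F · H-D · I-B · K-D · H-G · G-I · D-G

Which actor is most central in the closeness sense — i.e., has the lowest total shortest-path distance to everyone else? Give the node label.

G

Farness (sum of distances to all others) for each node — A:18, B:25, C:15, D:15, E:25, F:14, G:13, H:17, I:16, J:17, K:17.
The smallest farness is 13, for G, so G has the highest closeness.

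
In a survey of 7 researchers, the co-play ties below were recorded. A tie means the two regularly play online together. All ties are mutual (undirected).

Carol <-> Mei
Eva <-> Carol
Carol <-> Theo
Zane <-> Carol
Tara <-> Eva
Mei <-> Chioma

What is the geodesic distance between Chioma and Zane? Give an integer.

3

One shortest route is Chioma – Mei – Carol – Zane, which uses 3 edges, and at distance 2 from Chioma we only reach {Carol}, which does not include Zane. So d(Chioma,Zane) = 3.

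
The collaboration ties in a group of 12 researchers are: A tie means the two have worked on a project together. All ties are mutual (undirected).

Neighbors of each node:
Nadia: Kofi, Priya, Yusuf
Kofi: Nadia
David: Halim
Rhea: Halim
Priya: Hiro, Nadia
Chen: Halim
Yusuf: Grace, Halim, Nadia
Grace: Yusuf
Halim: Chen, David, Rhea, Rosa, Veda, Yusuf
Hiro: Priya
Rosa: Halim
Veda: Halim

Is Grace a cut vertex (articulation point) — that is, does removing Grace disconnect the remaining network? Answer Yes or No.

No

Even without Grace, every remaining node can still reach every other (the residual graph is connected), so Grace is not a cut vertex.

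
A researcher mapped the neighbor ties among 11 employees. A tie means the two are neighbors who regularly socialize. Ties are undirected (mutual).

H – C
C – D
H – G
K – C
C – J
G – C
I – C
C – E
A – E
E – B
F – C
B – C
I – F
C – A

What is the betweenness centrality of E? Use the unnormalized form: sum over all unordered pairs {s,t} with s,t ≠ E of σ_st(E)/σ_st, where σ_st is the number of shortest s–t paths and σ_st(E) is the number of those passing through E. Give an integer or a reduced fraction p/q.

1/2

Pairs whose geodesics pass through E — B–A: 1/2.
All other pairs contribute 0.
Summing the contributions gives betweenness(E) = 1/2.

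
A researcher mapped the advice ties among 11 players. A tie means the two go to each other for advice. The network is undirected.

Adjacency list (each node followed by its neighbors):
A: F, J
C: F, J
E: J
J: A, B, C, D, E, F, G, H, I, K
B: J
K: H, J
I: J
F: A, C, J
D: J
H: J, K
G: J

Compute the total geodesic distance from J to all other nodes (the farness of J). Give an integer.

Distances from J: A:1, B:1, C:1, D:1, E:1, F:1, G:1, H:1, I:1, K:1.
Sum = 1 + 1 + 1 + 1 + 1 + 1 + 1 + 1 + 1 + 1 = 10.

10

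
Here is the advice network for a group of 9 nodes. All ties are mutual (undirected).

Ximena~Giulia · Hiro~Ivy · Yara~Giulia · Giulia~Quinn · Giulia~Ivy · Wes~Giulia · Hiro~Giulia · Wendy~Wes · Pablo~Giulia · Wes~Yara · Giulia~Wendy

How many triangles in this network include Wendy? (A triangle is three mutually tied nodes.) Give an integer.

Wendy's neighbors: Giulia and Wes.
Neighbor pairs that are themselves tied: Wendy–Giulia–Wes. Each forms one triangle with Wendy, for 1 in total.

1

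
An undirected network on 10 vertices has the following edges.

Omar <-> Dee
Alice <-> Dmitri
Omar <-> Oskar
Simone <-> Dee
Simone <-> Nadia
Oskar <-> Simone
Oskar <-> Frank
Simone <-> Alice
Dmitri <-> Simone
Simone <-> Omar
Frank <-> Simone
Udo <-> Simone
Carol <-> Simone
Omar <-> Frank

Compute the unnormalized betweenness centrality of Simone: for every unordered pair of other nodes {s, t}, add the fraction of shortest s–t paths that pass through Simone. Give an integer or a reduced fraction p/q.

Pairs whose geodesics pass through Simone — Udo–Carol: 1; Udo–Oskar: 1; Udo–Frank: 1; Udo–Nadia: 1; Udo–Omar: 1; Udo–Dmitri: 1; Udo–Dee: 1; Udo–Alice: 1; Carol–Oskar: 1; Carol–Frank: 1; Carol–Nadia: 1; Carol–Omar: 1; Carol–Dmitri: 1; Carol–Dee: 1 … (+17 more pairs).
All other pairs contribute 0.
Summing the contributions gives betweenness(Simone) = 30.

30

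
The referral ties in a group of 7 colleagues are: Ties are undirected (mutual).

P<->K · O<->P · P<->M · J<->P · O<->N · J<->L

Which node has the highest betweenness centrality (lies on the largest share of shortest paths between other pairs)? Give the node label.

Unnormalized betweenness of each node: J:5, K:0, L:0, M:0, N:0, O:5, P:13.
P has the largest value, 13, making it the main broker — the node through which the most shortest paths run.

P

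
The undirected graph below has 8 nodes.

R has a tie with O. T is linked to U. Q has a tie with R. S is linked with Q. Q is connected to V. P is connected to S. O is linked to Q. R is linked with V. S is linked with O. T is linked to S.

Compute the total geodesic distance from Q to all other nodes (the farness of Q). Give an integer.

Distances from Q: O:1, P:2, R:1, S:1, T:2, U:3, V:1.
Sum = 1 + 2 + 1 + 1 + 2 + 3 + 1 = 11.

11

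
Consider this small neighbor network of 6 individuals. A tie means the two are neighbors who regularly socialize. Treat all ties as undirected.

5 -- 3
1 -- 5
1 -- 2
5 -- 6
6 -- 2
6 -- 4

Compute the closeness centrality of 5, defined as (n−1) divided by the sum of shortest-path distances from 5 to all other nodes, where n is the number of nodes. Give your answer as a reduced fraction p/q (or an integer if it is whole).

Distances from 5: 1:1, 2:2, 3:1, 4:2, 6:1. Sum = 7.
n = 6, so closeness = 5/7.

5/7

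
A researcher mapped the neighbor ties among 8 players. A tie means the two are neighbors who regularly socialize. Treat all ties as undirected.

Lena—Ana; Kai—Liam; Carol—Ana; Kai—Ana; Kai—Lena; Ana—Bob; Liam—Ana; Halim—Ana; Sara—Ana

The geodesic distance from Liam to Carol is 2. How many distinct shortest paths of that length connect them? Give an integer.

The shortest distance is 2, and the only length-2 path is Liam–Ana–Carol. So there is exactly 1 shortest path.

1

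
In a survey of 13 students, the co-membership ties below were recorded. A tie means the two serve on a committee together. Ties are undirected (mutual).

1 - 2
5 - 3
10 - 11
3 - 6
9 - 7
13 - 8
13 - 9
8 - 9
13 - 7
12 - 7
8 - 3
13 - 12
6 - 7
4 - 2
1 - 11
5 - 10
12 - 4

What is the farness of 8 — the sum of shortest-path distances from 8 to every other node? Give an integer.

30

Distances from 8: 1:5, 2:4, 3:1, 4:3, 5:2, 6:2, 7:2, 9:1, 10:3, 11:4, 12:2, 13:1.
Sum = 5 + 4 + 1 + 3 + 2 + 2 + 2 + 1 + 3 + 4 + 2 + 1 = 30.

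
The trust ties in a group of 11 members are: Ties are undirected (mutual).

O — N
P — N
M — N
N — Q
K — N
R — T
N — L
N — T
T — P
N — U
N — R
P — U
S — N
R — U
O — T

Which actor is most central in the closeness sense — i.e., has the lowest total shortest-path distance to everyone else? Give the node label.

Farness (sum of distances to all others) for each node — K:19, L:19, M:19, N:10, O:18, P:17, Q:19, R:17, S:19, T:16, U:17.
The smallest farness is 10, for N, so N has the highest closeness.

N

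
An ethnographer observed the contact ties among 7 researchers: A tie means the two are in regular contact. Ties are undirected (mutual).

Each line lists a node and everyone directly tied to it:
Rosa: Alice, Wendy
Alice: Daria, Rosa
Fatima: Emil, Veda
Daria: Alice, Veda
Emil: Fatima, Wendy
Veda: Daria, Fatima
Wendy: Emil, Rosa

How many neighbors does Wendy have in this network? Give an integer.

2

Wendy is directly tied to Emil and Rosa. That is 2 neighbors, so the degree of Wendy is 2.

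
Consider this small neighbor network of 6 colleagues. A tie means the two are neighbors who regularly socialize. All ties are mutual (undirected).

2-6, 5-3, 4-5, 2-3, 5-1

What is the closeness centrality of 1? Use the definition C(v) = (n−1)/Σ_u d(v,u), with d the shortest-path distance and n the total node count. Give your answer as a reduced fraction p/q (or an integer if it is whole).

5/12

Distances from 1: 2:3, 3:2, 4:2, 5:1, 6:4. Sum = 12.
n = 6, so closeness = 5/12.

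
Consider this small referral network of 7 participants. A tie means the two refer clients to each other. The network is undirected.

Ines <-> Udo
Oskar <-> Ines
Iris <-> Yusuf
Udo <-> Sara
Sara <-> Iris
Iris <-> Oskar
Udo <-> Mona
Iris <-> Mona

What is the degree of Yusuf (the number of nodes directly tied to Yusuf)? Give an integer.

Yusuf is directly tied to Iris. That is 1 neighbor, so the degree of Yusuf is 1.

1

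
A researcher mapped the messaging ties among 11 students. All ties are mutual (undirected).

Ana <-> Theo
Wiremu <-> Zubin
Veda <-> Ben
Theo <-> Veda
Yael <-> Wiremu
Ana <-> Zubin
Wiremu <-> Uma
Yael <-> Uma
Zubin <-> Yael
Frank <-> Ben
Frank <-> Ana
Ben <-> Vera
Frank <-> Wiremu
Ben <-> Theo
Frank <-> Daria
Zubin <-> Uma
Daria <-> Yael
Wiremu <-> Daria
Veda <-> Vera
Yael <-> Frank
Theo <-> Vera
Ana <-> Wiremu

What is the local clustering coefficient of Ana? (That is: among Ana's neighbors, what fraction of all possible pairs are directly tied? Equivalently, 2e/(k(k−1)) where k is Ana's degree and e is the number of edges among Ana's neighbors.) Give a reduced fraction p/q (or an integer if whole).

Ana's neighbors: Frank, Theo, Wiremu, and Zubin (k = 4).
Possible neighbor pairs: C(4,2) = 6. Edges among them: Frank–Wiremu, Wiremu–Zubin → e = 2.
Clustering(Ana) = 2/6 = 1/3.

1/3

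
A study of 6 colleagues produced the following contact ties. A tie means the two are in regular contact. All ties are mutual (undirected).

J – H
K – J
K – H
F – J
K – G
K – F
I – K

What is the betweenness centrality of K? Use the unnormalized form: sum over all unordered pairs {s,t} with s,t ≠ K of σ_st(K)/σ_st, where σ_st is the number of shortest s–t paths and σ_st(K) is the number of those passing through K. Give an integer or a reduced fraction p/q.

15/2

Pairs whose geodesics pass through K — I–H: 1; I–J: 1; I–F: 1; I–G: 1; H–F: 1/2; H–G: 1; J–G: 1; F–G: 1.
All other pairs contribute 0.
Summing the contributions gives betweenness(K) = 15/2.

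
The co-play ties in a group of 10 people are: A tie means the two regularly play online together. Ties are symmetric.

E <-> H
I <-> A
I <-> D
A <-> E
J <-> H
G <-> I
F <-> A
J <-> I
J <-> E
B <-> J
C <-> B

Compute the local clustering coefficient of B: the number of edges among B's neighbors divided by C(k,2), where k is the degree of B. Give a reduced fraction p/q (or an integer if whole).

B's neighbors: C and J (k = 2).
Possible neighbor pairs: C(2,2) = 1. Edges among them: none → e = 0.
Clustering(B) = 0/1.

0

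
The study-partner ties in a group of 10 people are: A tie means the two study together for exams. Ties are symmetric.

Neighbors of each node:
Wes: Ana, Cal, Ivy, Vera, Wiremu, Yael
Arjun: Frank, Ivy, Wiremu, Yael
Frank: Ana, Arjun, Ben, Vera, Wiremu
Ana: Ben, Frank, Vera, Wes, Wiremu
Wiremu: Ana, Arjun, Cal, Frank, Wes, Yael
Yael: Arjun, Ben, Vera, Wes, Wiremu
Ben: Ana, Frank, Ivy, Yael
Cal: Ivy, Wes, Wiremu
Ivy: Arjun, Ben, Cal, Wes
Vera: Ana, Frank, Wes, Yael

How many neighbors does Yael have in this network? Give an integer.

5

Yael is directly tied to Arjun, Ben, Vera, Wes, and Wiremu. That is 5 neighbors, so the degree of Yael is 5.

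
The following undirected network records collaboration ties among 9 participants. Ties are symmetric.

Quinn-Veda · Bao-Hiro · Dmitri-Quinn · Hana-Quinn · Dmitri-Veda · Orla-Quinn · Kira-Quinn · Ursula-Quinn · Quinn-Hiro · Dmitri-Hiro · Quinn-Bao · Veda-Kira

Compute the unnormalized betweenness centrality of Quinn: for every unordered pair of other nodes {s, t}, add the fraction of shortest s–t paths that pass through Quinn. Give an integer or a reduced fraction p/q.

45/2

Pairs whose geodesics pass through Quinn — Veda–Bao: 1; Veda–Ursula: 1; Veda–Orla: 1; Veda–Hana: 1; Veda–Hiro: 1/2; Dmitri–Kira: 1/2; Dmitri–Bao: 1/2; Dmitri–Ursula: 1; Dmitri–Orla: 1; Dmitri–Hana: 1; Kira–Bao: 1; Kira–Ursula: 1; Kira–Orla: 1; Kira–Hana: 1 … (+10 more pairs).
All other pairs contribute 0.
Summing the contributions gives betweenness(Quinn) = 45/2.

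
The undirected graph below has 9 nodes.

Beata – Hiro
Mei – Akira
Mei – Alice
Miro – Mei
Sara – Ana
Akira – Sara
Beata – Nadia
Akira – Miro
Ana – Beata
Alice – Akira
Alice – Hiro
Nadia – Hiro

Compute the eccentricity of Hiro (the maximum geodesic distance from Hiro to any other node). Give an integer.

3

Distances from Hiro: Akira:2, Alice:1, Ana:2, Beata:1, Mei:2, Miro:3, Nadia:1, Sara:3.
The largest is 3 (to Sara and Miro), so the eccentricity of Hiro is 3.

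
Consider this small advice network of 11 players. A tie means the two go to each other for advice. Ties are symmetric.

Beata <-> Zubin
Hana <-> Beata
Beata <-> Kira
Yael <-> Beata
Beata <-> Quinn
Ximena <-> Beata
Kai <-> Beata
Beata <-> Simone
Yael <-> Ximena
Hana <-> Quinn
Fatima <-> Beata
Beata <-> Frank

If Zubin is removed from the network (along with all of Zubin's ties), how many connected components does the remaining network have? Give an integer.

1

Zubin's neighbors (Beata) remain reachable from one another through other ties, so the rest of the network stays in one piece.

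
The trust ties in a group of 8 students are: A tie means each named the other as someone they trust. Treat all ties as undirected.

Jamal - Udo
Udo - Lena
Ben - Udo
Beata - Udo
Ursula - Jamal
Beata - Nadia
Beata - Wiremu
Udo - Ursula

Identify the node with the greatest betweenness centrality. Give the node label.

Unnormalized betweenness of each node: Beata:11, Ben:0, Jamal:0, Lena:0, Nadia:0, Udo:17, Ursula:0, Wiremu:0.
Udo has the largest value, 17, making it the main broker — the node through which the most shortest paths run.

Udo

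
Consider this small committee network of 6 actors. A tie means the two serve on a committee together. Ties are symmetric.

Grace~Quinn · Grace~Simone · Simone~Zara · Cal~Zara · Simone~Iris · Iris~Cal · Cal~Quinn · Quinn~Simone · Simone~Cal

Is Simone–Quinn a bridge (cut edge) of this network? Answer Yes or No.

Even without that edge, Simone still reaches Quinn via Simone – Cal – Quinn, so the network stays connected. Not a bridge.

No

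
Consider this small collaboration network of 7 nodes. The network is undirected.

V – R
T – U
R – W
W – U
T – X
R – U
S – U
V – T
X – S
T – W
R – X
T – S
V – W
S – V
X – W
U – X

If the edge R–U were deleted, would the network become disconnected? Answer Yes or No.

Even without that edge, R still reaches U via R – X – U, so the network stays connected. Not a bridge.

No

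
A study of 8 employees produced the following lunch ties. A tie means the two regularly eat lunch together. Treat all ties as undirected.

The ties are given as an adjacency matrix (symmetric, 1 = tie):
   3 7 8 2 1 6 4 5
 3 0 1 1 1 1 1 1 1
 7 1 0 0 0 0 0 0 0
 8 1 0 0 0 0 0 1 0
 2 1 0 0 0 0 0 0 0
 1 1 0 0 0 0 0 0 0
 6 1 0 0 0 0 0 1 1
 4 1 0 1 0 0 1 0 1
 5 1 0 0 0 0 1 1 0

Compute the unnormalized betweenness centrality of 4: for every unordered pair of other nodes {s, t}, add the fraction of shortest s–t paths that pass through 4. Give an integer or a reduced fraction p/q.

Pairs whose geodesics pass through 4 — 8–6: 1/2; 8–5: 1/2.
All other pairs contribute 0.
Summing the contributions gives betweenness(4) = 1.

1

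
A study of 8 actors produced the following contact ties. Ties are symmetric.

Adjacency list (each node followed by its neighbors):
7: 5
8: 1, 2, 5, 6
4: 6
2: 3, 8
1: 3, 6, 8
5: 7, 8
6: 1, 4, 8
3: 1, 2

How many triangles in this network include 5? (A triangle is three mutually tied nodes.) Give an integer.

5's neighbors are 7 and 8, but none of them are tied to each other, so no triangle contains 5.

0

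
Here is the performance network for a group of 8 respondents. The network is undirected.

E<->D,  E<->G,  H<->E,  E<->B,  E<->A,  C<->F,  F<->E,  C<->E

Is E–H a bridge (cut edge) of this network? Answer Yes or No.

Without the E–H edge there is no alternate route between E and H, so the network disconnects. It is a bridge.

Yes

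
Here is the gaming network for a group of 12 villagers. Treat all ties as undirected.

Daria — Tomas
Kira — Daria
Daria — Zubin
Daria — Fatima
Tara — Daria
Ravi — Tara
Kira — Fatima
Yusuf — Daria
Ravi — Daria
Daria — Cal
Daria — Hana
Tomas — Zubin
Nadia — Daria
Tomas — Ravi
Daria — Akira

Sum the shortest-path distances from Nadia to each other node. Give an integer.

Distances from Nadia: Akira:2, Cal:2, Daria:1, Fatima:2, Hana:2, Kira:2, Ravi:2, Tara:2, Tomas:2, Yusuf:2, Zubin:2.
Sum = 2 + 2 + 1 + 2 + 2 + 2 + 2 + 2 + 2 + 2 + 2 = 21.

21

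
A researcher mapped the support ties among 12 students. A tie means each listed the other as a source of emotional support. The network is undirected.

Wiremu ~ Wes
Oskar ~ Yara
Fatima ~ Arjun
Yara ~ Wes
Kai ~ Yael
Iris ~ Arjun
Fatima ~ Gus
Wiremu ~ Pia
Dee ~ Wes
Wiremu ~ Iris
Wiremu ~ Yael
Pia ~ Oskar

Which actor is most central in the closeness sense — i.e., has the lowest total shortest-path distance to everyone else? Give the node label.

Wiremu

Farness (sum of distances to all others) for each node — Arjun:31, Dee:36, Fatima:39, Gus:49, Iris:25, Kai:39, Oskar:34, Pia:28, Wes:26, Wiremu:21, Yael:29, Yara:33.
The smallest farness is 21, for Wiremu, so Wiremu has the highest closeness.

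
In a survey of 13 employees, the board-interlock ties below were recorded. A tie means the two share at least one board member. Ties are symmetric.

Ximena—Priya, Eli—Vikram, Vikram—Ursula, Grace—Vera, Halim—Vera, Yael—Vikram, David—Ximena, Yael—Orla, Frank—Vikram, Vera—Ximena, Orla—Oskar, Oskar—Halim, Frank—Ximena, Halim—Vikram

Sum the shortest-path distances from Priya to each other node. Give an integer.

Distances from Priya: David:2, Eli:4, Frank:2, Grace:3, Halim:3, Orla:5, Oskar:4, Ursula:4, Vera:2, Vikram:3, Ximena:1, Yael:4.
Sum = 2 + 4 + 2 + 3 + 3 + 5 + 4 + 4 + 2 + 3 + 1 + 4 = 37.

37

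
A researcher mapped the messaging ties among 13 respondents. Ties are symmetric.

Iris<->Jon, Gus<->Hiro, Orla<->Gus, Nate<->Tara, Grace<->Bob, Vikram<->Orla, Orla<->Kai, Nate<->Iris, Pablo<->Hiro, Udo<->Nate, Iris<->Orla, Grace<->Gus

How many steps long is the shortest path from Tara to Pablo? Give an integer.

6

One shortest route is Tara – Nate – Iris – Orla – Gus – Hiro – Pablo, which uses 6 edges, and at distance 5 from Tara we only reach {Grace, Hiro}, which does not include Pablo. So d(Tara,Pablo) = 6.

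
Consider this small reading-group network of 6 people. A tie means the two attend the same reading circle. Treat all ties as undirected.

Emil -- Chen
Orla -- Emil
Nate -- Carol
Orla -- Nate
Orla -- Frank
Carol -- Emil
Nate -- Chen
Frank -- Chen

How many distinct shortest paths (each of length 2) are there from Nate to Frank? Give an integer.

The shortest distance is 2. The length-2 paths are: Nate–Chen–Frank; Nate–Orla–Frank.
That gives 2 distinct shortest paths.

2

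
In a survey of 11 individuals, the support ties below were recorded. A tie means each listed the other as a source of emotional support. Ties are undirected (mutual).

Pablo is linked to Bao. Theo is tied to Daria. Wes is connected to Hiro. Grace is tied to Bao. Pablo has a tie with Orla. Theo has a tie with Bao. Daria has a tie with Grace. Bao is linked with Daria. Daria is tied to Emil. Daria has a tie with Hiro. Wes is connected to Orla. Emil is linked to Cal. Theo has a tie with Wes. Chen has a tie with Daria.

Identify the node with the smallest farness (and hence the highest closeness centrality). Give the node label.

Farness (sum of distances to all others) for each node — Bao:17, Cal:31, Chen:24, Daria:15, Emil:22, Grace:21, Hiro:20, Orla:27, Pablo:23, Theo:18, Wes:22.
The smallest farness is 15, for Daria, so Daria has the highest closeness.

Daria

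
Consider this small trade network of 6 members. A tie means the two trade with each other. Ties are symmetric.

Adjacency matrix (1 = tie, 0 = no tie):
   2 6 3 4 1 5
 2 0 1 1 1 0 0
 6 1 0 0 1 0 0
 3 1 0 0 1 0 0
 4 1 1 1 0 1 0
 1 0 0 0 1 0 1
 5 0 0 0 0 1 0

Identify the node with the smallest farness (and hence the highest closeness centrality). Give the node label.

Farness (sum of distances to all others) for each node — 1:8, 2:8, 3:9, 4:6, 5:12, 6:9.
The smallest farness is 6, for 4, so 4 has the highest closeness.

4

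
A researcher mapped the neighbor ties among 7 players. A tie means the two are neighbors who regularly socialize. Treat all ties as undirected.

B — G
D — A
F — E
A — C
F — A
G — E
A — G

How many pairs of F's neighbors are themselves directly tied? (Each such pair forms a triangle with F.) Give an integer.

F's neighbors are A and E, but none of them are tied to each other, so no triangle contains F.

0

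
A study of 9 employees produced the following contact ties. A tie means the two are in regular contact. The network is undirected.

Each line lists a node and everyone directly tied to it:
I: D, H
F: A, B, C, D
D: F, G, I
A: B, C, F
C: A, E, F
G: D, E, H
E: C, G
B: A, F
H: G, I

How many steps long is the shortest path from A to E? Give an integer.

2

One shortest route is A – C – E, which uses 2 edges, and A and E are not directly tied, so nothing shorter exists. So d(A,E) = 2.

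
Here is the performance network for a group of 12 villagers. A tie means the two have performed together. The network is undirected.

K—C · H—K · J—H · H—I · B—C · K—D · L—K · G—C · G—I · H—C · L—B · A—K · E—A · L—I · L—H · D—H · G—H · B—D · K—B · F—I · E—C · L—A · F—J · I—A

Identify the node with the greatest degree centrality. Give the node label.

H

Degrees — A:4, B:4, C:5, D:3, E:2, F:2, G:3, H:7, I:5, J:2, K:6, L:5.
The maximum is 7, attained only by H.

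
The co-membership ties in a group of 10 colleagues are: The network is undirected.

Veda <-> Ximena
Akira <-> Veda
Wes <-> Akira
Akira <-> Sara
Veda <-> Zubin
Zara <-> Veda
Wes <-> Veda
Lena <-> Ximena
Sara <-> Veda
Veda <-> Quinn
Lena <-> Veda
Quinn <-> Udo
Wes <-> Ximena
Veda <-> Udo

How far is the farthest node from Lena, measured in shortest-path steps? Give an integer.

Distances from Lena: Akira:2, Quinn:2, Sara:2, Udo:2, Veda:1, Wes:2, Ximena:1, Zara:2, Zubin:2.
The largest is 2 (to Zubin, Akira, Udo, Quinn, Zara, Sara, and Wes), so the eccentricity of Lena is 2.

2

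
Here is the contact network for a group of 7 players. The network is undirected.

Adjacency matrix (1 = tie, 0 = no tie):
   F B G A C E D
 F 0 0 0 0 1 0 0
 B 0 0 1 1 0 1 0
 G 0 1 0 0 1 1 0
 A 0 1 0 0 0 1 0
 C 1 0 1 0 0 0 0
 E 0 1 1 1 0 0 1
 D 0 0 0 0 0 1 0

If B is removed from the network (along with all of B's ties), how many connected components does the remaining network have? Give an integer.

B's neighbors (A, E, and G) remain reachable from one another through other ties, so the rest of the network stays in one piece.

1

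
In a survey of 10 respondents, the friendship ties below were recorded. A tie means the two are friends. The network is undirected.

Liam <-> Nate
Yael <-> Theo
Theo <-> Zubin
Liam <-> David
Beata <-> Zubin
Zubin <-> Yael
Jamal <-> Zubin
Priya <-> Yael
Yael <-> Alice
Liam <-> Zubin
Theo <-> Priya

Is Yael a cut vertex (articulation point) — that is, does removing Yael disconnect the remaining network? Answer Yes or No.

Removing Yael leaves {Beata, David, Jamal, Liam, Nate, Priya, Theo, and Zubin} with no path to {Alice}, so the network splits into 2 components. Yael is a cut vertex.

Yes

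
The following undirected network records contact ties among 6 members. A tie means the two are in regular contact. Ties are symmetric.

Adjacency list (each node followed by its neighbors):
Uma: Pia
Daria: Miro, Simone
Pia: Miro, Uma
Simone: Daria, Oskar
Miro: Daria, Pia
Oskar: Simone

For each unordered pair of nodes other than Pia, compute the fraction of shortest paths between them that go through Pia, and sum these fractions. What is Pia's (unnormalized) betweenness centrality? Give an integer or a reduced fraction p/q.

4

Pairs whose geodesics pass through Pia — Uma–Daria: 1; Uma–Oskar: 1; Uma–Miro: 1; Uma–Simone: 1.
All other pairs contribute 0.
Summing the contributions gives betweenness(Pia) = 4.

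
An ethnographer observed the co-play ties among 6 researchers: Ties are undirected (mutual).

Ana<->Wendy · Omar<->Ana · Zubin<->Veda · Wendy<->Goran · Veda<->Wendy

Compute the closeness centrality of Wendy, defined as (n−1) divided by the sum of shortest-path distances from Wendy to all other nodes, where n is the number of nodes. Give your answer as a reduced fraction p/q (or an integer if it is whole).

Distances from Wendy: Ana:1, Goran:1, Omar:2, Veda:1, Zubin:2. Sum = 7.
n = 6, so closeness = 5/7.

5/7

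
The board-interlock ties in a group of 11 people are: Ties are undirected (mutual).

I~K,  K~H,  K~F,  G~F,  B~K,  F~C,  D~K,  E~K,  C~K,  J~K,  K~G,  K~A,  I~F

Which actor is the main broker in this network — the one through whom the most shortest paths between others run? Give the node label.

K

Unnormalized betweenness of each node: A:0, B:0, C:0, D:0, E:0, F:3/2, G:0, H:0, I:0, J:0, K:81/2.
K has the largest value, 81/2, making it the main broker — the node through which the most shortest paths run.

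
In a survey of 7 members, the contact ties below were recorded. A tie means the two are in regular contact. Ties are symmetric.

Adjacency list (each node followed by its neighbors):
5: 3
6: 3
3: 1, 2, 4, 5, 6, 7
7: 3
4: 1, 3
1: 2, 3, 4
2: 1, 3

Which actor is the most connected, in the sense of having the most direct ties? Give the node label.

Degrees — 1:3, 2:2, 3:6, 4:2, 5:1, 6:1, 7:1.
The maximum is 6, attained only by 3.

3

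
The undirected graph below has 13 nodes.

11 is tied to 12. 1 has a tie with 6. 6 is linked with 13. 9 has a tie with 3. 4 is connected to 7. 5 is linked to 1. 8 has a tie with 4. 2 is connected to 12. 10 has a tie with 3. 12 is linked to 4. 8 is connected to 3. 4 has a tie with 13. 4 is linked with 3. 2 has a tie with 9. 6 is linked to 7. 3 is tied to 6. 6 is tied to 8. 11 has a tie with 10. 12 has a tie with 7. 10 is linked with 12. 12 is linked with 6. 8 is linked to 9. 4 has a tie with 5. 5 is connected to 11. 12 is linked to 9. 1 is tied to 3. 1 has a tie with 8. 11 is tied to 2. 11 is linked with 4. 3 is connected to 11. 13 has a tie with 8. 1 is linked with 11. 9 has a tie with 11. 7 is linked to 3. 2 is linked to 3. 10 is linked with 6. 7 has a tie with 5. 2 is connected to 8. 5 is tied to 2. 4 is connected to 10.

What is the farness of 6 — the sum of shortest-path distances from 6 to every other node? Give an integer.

17

Distances from 6: 1:1, 2:2, 3:1, 4:2, 5:2, 7:1, 8:1, 9:2, 10:1, 11:2, 12:1, 13:1.
Sum = 1 + 2 + 1 + 2 + 2 + 1 + 1 + 2 + 1 + 2 + 1 + 1 = 17.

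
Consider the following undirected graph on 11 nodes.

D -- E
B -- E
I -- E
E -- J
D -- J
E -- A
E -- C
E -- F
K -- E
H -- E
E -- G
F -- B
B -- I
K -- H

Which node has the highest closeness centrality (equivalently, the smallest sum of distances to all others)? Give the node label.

E

Farness (sum of distances to all others) for each node — A:19, B:17, C:19, D:18, E:10, F:18, G:19, H:18, I:18, J:18, K:18.
The smallest farness is 10, for E, so E has the highest closeness.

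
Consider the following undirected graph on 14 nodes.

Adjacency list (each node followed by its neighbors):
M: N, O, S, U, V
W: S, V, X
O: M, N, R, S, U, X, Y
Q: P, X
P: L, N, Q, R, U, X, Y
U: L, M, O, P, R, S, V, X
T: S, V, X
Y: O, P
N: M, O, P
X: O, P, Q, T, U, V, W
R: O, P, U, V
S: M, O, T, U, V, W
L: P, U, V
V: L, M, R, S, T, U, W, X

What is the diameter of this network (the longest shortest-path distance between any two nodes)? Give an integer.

3

Eccentricity of each node (its greatest distance to any other): L:2, M:3, N:3, O:2, P:2, Q:3, R:2, S:3, T:3, U:2, V:3, W:3, X:2, Y:3.
The maximum eccentricity is 3, realized for instance by the pair N–T via N – O – S – T. So the diameter is 3.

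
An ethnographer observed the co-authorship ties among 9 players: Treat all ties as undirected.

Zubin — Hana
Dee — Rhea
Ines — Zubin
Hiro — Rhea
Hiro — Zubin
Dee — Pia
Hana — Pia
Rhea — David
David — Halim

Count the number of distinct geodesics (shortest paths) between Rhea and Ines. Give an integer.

1

The shortest distance is 3, and the only length-3 path is Rhea–Hiro–Zubin–Ines. So there is exactly 1 shortest path.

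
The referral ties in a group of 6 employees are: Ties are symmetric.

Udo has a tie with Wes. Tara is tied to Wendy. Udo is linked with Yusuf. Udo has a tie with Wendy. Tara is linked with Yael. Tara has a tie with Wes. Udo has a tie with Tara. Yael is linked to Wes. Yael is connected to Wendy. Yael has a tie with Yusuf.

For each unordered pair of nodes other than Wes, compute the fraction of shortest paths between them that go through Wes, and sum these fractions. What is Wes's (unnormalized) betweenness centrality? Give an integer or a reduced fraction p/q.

1/4

Pairs whose geodesics pass through Wes — Udo–Yael: 1/4.
All other pairs contribute 0.
Summing the contributions gives betweenness(Wes) = 1/4.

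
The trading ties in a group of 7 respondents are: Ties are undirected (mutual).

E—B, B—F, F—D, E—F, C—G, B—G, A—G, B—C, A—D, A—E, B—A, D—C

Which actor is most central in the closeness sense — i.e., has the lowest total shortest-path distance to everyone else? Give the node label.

B

Farness (sum of distances to all others) for each node — A:8, B:7, C:9, D:9, E:9, F:9, G:9.
The smallest farness is 7, for B, so B has the highest closeness.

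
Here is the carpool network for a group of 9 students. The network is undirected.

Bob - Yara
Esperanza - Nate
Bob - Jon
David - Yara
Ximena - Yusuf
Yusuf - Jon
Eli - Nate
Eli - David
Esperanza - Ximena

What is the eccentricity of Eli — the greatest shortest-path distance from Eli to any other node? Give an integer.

4

Distances from Eli: Bob:3, David:1, Esperanza:2, Jon:4, Nate:1, Ximena:3, Yara:2, Yusuf:4.
The largest is 4 (to Yusuf and Jon), so the eccentricity of Eli is 4.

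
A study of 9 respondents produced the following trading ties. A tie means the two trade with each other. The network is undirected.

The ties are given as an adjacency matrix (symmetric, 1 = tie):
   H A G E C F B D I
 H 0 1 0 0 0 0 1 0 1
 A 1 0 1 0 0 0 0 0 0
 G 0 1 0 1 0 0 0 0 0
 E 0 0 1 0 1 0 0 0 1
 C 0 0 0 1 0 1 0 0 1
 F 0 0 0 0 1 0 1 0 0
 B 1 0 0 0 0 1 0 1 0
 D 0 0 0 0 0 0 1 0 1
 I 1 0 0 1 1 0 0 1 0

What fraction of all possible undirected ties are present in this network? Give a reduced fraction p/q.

1/3

There are 12 edges and 9 nodes, so the maximum possible is C(9,2) = 36.
Density = 12/36 = 1/3.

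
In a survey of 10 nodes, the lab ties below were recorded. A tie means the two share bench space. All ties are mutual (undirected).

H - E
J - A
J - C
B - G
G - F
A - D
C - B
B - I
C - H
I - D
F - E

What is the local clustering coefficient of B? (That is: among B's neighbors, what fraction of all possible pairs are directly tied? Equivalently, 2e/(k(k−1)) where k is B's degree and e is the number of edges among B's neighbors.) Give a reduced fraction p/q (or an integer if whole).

B's neighbors: C, G, and I (k = 3).
Possible neighbor pairs: C(3,2) = 3. Edges among them: none → e = 0.
Clustering(B) = 0/3 = 0.

0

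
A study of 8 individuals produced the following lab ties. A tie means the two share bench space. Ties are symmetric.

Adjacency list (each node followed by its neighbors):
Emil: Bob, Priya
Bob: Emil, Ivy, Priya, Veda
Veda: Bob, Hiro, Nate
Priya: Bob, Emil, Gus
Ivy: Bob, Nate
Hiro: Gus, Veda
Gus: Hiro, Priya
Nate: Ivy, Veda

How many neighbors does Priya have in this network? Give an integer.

Priya is directly tied to Bob, Emil, and Gus. That is 3 neighbors, so the degree of Priya is 3.

3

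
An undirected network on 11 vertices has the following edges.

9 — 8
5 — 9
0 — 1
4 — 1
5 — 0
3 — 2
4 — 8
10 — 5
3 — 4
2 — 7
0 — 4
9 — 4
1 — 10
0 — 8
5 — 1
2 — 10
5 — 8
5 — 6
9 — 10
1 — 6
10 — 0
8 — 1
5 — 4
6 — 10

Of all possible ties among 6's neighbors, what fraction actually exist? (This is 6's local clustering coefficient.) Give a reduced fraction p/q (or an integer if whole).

1

6's neighbors: 1, 5, and 10 (k = 3).
Possible neighbor pairs: C(3,2) = 3. Edges among them: 1–5, 1–10, 5–10 → e = 3.
Clustering(6) = 3/3 = 1.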